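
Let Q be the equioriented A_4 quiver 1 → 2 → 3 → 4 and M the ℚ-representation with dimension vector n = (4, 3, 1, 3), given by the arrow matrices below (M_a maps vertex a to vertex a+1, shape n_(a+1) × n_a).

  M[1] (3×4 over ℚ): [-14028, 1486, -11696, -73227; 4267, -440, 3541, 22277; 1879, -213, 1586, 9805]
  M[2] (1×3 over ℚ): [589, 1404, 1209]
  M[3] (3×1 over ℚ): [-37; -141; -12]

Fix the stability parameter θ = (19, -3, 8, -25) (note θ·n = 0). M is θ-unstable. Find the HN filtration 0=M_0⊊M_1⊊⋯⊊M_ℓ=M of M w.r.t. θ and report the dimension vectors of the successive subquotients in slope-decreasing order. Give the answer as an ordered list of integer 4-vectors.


Barcode: M ≅ I[1,1], I[1,2]^2, I[1,4], I[4,4]^2. HN layers by μ_θ (4 steps, strictly decreasing):
  μ^(1)=19; μ^(2)=8; μ^(3)=-1/4; μ^(4)=-25

((1, 0, 0, 0); (2, 2, 0, 0); (1, 1, 1, 1); (0, 0, 0, 2))


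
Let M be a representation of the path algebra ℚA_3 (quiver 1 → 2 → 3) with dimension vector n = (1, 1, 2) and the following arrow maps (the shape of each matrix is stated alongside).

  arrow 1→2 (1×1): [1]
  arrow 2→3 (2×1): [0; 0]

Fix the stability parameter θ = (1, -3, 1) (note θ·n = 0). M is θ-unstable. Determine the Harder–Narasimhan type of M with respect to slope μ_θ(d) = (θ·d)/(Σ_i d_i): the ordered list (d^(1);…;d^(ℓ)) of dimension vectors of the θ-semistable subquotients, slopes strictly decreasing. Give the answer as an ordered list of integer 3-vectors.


Barcode: M ≅ I[1,2], I[3,3]^2. HN layers by μ_θ (2 steps, strictly decreasing):
  μ^(1)=1; μ^(2)=-1

((0, 0, 2); (1, 1, 0))


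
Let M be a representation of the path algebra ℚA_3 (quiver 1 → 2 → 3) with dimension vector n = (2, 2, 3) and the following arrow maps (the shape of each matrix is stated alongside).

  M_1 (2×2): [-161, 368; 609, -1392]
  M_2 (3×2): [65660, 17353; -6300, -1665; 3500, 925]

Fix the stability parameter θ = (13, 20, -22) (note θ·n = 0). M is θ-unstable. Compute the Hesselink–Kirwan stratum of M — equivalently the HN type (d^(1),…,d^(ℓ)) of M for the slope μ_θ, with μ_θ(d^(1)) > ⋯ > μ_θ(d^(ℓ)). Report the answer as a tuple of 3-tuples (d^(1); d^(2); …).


Via rank(M_{q-1}∘⋯∘M_p): M ≅ I[1,1], I[1,3], I[2,2], I[3,3]^2.
μ_θ-semistable layers: μ^(1)=20; μ^(2)=13; μ^(3)=11/3; μ^(4)=-22

((0, 1, 0); (1, 0, 0); (1, 1, 1); (0, 0, 2))


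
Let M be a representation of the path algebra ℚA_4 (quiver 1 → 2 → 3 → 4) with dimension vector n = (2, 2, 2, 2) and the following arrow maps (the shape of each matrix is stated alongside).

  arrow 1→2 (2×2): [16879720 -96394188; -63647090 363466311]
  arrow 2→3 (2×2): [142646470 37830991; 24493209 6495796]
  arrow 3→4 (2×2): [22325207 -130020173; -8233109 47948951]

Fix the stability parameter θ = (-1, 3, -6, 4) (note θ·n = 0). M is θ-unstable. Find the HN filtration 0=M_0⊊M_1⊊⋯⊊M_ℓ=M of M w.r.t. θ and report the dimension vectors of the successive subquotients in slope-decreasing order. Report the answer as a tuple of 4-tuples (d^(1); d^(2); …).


Interval decomposition of M: I[1,1], I[1,4], I[2,3], I[4,4].
HN type (ℓ=4): μ^(1)=4; μ^(2)=-1; μ^(3)=-4/3; μ^(4)=-3/2

((0, 0, 0, 2); (1, 0, 0, 0); (1, 1, 1, 0); (0, 1, 1, 0))


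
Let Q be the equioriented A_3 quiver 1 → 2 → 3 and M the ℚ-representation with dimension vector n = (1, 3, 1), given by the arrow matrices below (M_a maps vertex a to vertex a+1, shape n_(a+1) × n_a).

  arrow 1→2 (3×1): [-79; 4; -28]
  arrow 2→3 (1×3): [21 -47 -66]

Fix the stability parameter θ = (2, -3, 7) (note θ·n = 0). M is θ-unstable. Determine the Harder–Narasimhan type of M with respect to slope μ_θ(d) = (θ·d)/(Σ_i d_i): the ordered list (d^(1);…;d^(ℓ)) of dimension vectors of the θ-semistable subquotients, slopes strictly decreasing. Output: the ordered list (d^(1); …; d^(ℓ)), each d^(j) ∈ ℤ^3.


Barcode: M ≅ I[1,3], I[2,2]^2. HN layers by μ_θ (3 steps, strictly decreasing):
  μ^(1)=7; μ^(2)=-1/2; μ^(3)=-3

((0, 0, 1); (1, 1, 0); (0, 2, 0))


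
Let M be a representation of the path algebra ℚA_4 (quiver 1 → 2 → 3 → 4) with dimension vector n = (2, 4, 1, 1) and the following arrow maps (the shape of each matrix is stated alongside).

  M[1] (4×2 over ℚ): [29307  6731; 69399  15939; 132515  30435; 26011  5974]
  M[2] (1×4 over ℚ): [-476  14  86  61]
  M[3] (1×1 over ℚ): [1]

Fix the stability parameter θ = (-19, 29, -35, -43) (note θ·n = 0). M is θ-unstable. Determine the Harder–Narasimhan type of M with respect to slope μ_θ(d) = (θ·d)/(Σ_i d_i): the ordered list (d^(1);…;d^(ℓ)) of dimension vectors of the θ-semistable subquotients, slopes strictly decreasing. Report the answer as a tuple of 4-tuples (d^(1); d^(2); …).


Via rank(M_{q-1}∘⋯∘M_p): M ≅ I[1,2], I[1,4], I[2,2]^2.
μ_θ-semistable layers: μ^(1)=29; μ^(2)=-49/3; μ^(3)=-19

((0, 3, 0, 0); (0, 1, 1, 1); (2, 0, 0, 0))


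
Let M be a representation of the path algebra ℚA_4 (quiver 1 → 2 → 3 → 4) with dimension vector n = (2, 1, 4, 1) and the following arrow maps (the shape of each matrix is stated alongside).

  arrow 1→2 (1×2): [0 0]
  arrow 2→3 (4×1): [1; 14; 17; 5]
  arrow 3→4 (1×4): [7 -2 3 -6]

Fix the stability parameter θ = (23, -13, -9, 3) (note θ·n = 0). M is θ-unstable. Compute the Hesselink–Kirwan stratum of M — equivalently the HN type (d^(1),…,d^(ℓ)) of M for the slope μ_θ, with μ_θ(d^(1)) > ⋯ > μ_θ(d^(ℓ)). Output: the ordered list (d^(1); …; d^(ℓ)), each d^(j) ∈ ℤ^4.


Barcode: M ≅ I[1,1]^2, I[2,3], I[3,3]^2, I[3,4]. HN layers by μ_θ (4 steps, strictly decreasing):
  μ^(1)=23; μ^(2)=3; μ^(3)=-9; μ^(4)=-13

((2, 0, 0, 0); (0, 0, 0, 1); (0, 0, 4, 0); (0, 1, 0, 0))


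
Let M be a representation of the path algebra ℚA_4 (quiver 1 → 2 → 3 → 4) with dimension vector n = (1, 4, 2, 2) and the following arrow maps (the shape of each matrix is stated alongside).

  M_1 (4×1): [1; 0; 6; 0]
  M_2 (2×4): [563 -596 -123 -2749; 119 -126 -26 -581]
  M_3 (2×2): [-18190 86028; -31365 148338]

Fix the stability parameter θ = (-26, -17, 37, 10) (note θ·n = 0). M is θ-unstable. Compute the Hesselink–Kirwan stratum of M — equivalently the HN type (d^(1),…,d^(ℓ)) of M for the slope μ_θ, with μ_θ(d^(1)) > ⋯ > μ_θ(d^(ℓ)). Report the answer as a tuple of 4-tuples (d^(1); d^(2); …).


Via rank(M_{q-1}∘⋯∘M_p): M ≅ I[1,4], I[2,2]^2, I[2,3], I[4,4].
μ_θ-semistable layers: μ^(1)=37; μ^(2)=47/2; μ^(3)=10; μ^(4)=-17; μ^(5)=-26

((0, 0, 1, 0); (0, 0, 1, 1); (0, 0, 0, 1); (0, 4, 0, 0); (1, 0, 0, 0))


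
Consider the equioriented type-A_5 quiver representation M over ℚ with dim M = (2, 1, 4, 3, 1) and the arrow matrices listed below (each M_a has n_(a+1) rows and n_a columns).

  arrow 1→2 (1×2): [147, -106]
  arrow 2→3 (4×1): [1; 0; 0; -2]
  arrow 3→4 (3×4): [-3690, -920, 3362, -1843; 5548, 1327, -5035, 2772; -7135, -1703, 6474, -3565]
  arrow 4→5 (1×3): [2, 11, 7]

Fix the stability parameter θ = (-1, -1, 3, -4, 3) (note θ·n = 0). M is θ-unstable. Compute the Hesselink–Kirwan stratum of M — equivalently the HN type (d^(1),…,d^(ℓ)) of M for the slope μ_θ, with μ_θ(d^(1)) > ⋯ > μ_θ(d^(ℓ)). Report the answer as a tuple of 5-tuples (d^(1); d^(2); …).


Interval decomposition of M: I[1,1], I[1,5], I[3,3], I[3,4]^2.
HN type (ℓ=3): μ^(1)=3; μ^(2)=-1/2; μ^(3)=-1

((0, 0, 1, 0, 1); (0, 0, 3, 3, 0); (2, 1, 0, 0, 0))


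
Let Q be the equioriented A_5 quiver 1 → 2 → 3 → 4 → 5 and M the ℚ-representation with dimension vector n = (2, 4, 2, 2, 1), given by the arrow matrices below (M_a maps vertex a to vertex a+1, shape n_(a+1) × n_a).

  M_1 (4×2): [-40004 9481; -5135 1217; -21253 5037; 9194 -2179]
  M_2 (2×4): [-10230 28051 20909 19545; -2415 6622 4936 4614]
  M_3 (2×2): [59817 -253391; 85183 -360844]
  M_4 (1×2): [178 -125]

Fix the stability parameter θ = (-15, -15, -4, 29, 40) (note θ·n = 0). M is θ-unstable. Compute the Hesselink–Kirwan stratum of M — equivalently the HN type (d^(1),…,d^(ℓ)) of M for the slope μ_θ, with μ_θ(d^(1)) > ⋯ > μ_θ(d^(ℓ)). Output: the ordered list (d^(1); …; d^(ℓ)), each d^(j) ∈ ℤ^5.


Interval decomposition of M: I[1,4], I[1,5], I[2,2]^2.
HN type (ℓ=4): μ^(1)=40; μ^(2)=29; μ^(3)=-4; μ^(4)=-15

((0, 0, 0, 0, 1); (0, 0, 0, 2, 0); (0, 0, 2, 0, 0); (2, 4, 0, 0, 0))


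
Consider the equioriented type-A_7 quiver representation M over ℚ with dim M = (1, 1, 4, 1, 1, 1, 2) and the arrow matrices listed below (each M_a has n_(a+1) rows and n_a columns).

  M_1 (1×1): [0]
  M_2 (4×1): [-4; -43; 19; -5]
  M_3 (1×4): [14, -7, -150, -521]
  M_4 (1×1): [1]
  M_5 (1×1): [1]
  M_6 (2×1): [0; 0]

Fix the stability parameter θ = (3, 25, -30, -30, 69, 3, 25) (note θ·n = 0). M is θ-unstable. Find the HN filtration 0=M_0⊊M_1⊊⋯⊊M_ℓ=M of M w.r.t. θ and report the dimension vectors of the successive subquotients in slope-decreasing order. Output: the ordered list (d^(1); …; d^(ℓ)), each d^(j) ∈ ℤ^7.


Via rank(M_{q-1}∘⋯∘M_p): M ≅ I[1,1], I[2,3], I[3,3]^2, I[3,6], I[7,7]^2.
μ_θ-semistable layers: μ^(1)=36; μ^(2)=25; μ^(3)=3; μ^(4)=-5/2; μ^(5)=-30

((0, 0, 0, 0, 1, 1, 0); (0, 0, 0, 0, 0, 0, 2); (1, 0, 0, 0, 0, 0, 0); (0, 1, 1, 0, 0, 0, 0); (0, 0, 3, 1, 0, 0, 0))


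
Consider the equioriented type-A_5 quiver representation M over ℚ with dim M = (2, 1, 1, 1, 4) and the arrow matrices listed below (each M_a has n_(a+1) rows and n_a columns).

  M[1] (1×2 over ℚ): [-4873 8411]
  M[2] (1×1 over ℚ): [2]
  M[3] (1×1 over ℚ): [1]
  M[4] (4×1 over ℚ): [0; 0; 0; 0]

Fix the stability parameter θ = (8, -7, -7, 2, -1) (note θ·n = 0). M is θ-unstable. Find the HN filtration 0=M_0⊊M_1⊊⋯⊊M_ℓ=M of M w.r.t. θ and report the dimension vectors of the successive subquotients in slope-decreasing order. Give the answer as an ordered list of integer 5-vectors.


Barcode: M ≅ I[1,1], I[1,4], I[5,5]^4. HN layers by μ_θ (4 steps, strictly decreasing):
  μ^(1)=8; μ^(2)=2; μ^(3)=-1; μ^(4)=-2

((1, 0, 0, 0, 0); (0, 0, 0, 1, 0); (0, 0, 0, 0, 4); (1, 1, 1, 0, 0))


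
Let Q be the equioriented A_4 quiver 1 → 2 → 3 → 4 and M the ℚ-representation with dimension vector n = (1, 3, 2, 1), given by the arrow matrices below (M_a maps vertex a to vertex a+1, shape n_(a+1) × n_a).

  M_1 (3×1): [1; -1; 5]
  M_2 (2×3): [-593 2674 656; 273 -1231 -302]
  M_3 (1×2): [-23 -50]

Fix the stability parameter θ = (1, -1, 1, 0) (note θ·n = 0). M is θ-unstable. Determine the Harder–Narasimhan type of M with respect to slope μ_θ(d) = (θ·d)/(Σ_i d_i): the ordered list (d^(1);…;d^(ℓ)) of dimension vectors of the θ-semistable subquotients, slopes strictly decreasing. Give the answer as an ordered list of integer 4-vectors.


Barcode: M ≅ I[1,4], I[2,2], I[2,3]. HN layers by μ_θ (4 steps, strictly decreasing):
  μ^(1)=1; μ^(2)=1/2; μ^(3)=0; μ^(4)=-1

((0, 0, 1, 0); (0, 0, 1, 1); (1, 1, 0, 0); (0, 2, 0, 0))


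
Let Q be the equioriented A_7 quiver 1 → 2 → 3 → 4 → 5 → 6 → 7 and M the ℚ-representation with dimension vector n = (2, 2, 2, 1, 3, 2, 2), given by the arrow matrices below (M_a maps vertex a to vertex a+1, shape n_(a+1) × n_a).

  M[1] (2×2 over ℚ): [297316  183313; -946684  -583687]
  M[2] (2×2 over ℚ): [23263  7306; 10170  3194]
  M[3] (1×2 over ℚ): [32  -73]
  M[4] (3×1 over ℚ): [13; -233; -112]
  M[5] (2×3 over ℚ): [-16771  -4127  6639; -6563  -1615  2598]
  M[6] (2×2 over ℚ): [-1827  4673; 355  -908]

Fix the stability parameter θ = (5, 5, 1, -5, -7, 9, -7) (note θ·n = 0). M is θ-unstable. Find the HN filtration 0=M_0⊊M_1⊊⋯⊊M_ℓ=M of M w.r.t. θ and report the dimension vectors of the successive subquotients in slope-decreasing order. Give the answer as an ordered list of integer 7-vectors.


Barcode: M ≅ I[1,1], I[1,5], I[2,3], I[5,7]^2. HN layers by μ_θ (5 steps, strictly decreasing):
  μ^(1)=5; μ^(2)=3; μ^(3)=1; μ^(4)=-1/5; μ^(5)=-7

((1, 0, 0, 0, 0, 0, 0); (0, 1, 1, 0, 0, 0, 0); (0, 0, 0, 0, 0, 2, 2); (1, 1, 1, 1, 1, 0, 0); (0, 0, 0, 0, 2, 0, 0))


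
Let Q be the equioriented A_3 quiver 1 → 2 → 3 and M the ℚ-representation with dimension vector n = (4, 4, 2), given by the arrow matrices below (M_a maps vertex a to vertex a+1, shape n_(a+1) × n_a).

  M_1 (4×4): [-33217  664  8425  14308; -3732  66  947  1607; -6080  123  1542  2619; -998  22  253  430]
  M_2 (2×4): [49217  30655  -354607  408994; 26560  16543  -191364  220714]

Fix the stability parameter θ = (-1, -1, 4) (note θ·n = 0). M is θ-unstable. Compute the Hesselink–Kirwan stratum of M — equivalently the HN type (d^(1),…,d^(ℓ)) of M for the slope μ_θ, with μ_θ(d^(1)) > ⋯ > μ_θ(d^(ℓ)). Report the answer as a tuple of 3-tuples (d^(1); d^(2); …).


Via rank(M_{q-1}∘⋯∘M_p): M ≅ I[1,2]^2, I[1,3]^2.
μ_θ-semistable layers: μ^(1)=4; μ^(2)=-1

((0, 0, 2); (4, 4, 0))


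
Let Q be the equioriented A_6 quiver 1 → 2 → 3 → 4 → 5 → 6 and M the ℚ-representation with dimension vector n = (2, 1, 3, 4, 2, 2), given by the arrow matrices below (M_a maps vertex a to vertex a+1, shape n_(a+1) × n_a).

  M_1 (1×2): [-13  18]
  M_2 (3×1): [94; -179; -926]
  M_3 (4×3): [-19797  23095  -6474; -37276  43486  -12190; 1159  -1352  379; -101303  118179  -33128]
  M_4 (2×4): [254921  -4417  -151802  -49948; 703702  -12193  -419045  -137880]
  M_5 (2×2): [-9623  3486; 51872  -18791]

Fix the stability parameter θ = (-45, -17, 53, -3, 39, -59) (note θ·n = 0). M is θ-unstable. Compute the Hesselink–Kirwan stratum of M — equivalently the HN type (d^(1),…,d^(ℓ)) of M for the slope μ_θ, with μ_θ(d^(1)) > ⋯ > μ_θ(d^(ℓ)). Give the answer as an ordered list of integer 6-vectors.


Interval decomposition of M: I[1,1], I[1,6], I[3,3], I[3,6], I[4,4]^2.
HN type (ℓ=5): μ^(1)=53; μ^(2)=15/2; μ^(3)=-3; μ^(4)=-17; μ^(5)=-45

((0, 0, 1, 0, 0, 0); (0, 0, 2, 2, 2, 2); (0, 0, 0, 2, 0, 0); (0, 1, 0, 0, 0, 0); (2, 0, 0, 0, 0, 0))


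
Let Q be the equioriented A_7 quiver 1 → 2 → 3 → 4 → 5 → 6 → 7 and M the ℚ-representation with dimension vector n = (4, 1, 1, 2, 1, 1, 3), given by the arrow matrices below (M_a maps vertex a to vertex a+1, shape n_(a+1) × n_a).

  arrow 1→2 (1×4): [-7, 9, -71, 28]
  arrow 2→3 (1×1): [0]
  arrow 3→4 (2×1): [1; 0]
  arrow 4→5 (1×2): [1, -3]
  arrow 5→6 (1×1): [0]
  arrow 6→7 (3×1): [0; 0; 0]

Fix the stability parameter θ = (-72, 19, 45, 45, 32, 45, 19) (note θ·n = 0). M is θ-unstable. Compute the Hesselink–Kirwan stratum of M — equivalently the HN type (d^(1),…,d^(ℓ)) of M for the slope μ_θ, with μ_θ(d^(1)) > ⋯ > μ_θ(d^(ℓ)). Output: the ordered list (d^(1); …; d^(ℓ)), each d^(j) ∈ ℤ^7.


Via rank(M_{q-1}∘⋯∘M_p): M ≅ I[1,1]^3, I[1,2], I[3,5], I[4,4], I[6,6], I[7,7]^3.
μ_θ-semistable layers: μ^(1)=45; μ^(2)=122/3; μ^(3)=19; μ^(4)=-72

((0, 0, 0, 1, 0, 1, 0); (0, 0, 1, 1, 1, 0, 0); (0, 1, 0, 0, 0, 0, 3); (4, 0, 0, 0, 0, 0, 0))


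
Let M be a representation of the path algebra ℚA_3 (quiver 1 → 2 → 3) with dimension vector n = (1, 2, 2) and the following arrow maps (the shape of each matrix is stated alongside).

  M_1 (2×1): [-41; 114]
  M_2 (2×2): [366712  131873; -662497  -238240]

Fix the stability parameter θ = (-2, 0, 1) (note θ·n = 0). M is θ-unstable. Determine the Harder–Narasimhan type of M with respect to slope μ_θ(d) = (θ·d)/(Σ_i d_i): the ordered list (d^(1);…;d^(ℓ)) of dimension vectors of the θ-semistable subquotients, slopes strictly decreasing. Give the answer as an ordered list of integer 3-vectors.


Interval decomposition of M: I[1,3], I[2,3].
HN type (ℓ=3): μ^(1)=1; μ^(2)=0; μ^(3)=-2

((0, 0, 2); (0, 2, 0); (1, 0, 0))


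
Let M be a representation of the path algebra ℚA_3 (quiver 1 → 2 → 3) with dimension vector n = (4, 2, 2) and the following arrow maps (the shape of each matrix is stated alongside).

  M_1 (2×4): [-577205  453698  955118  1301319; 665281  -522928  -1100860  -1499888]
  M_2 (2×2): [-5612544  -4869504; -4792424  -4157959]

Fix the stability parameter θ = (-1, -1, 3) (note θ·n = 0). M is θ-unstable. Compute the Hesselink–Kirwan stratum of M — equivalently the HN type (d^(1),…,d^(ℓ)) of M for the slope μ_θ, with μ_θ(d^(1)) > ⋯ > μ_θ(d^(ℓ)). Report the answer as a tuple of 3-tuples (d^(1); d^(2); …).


Interval decomposition of M: I[1,1]^2, I[1,2], I[1,3], I[3,3].
HN type (ℓ=2): μ^(1)=3; μ^(2)=-1

((0, 0, 2); (4, 2, 0))


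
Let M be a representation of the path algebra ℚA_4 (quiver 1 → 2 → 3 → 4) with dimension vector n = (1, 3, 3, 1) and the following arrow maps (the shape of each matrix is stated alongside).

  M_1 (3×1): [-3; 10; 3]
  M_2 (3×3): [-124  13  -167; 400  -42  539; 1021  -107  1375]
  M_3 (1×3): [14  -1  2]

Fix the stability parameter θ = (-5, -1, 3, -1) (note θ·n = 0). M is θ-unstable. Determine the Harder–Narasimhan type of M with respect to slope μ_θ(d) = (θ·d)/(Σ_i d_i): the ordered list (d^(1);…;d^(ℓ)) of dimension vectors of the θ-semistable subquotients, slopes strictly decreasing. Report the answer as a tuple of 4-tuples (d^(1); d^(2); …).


Via rank(M_{q-1}∘⋯∘M_p): M ≅ I[1,4], I[2,3]^2.
μ_θ-semistable layers: μ^(1)=3; μ^(2)=1; μ^(3)=-1; μ^(4)=-5

((0, 0, 2, 0); (0, 0, 1, 1); (0, 3, 0, 0); (1, 0, 0, 0))


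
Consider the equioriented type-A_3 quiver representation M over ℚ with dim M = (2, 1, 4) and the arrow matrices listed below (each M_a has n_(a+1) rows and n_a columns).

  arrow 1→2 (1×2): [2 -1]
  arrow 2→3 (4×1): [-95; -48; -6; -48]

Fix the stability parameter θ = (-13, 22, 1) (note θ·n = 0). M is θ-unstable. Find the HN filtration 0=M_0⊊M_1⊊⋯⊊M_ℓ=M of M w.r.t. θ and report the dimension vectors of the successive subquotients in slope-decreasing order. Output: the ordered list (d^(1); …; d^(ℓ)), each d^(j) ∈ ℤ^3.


Interval decomposition of M: I[1,1], I[1,3], I[3,3]^3.
HN type (ℓ=3): μ^(1)=23/2; μ^(2)=1; μ^(3)=-13

((0, 1, 1); (0, 0, 3); (2, 0, 0))


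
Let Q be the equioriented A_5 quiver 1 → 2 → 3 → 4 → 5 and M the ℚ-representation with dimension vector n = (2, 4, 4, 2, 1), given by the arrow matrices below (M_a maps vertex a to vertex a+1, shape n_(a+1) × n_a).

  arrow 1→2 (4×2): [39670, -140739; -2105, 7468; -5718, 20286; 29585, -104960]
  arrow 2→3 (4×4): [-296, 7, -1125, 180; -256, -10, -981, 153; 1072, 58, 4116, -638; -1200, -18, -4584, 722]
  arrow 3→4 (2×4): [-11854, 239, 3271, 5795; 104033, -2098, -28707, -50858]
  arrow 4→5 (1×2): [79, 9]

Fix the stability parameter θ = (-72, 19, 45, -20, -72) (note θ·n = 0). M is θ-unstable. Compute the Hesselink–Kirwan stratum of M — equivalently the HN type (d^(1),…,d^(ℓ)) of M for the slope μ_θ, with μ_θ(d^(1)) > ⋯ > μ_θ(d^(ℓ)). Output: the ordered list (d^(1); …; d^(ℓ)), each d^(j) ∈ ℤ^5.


Interval decomposition of M: I[1,2], I[1,4], I[2,2], I[2,5], I[3,3]^2.
HN type (ℓ=5): μ^(1)=45; μ^(2)=19; μ^(3)=44/3; μ^(4)=-7; μ^(5)=-72

((0, 0, 2, 0, 0); (0, 2, 0, 0, 0); (0, 1, 1, 1, 0); (0, 1, 1, 1, 1); (2, 0, 0, 0, 0))


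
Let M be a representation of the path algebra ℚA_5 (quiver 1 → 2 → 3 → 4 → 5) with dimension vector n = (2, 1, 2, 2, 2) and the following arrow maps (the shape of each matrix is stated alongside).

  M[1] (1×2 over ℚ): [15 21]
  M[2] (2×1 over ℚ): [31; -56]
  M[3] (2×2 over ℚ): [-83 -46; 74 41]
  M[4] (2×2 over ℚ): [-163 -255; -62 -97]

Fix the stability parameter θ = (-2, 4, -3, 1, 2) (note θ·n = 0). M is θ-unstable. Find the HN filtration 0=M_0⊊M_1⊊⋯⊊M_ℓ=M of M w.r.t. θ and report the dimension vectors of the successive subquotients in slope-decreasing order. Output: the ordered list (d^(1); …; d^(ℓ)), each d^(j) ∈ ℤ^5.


Via rank(M_{q-1}∘⋯∘M_p): M ≅ I[1,1], I[1,5], I[3,5].
μ_θ-semistable layers: μ^(1)=2; μ^(2)=1; μ^(3)=1/2; μ^(4)=-2; μ^(5)=-3

((0, 0, 0, 0, 2); (0, 0, 0, 2, 0); (0, 1, 1, 0, 0); (2, 0, 0, 0, 0); (0, 0, 1, 0, 0))


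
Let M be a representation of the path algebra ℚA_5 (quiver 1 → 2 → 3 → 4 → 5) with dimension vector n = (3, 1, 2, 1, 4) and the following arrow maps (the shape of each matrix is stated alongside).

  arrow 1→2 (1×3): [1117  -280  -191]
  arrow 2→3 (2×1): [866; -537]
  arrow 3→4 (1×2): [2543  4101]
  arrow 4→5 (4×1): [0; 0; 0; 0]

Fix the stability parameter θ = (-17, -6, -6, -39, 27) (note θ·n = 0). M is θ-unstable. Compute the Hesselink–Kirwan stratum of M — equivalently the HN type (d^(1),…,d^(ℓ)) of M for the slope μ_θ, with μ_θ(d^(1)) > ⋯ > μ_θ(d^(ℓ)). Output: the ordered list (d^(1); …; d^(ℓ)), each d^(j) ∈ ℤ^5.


Barcode: M ≅ I[1,1]^2, I[1,4], I[3,3], I[5,5]^4. HN layers by μ_θ (3 steps, strictly decreasing):
  μ^(1)=27; μ^(2)=-6; μ^(3)=-17

((0, 0, 0, 0, 4); (0, 0, 1, 0, 0); (3, 1, 1, 1, 0))


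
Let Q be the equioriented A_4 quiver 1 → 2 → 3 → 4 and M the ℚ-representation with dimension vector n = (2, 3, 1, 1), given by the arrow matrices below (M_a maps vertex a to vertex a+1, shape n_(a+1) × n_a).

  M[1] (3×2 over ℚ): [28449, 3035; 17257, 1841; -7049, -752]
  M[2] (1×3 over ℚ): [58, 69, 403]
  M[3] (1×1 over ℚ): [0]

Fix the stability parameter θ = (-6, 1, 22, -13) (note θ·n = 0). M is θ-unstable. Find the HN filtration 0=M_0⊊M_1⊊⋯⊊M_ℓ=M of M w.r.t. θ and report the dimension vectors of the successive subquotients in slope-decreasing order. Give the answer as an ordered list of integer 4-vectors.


Barcode: M ≅ I[1,2], I[1,3], I[2,2], I[4,4]. HN layers by μ_θ (4 steps, strictly decreasing):
  μ^(1)=22; μ^(2)=1; μ^(3)=-6; μ^(4)=-13

((0, 0, 1, 0); (0, 3, 0, 0); (2, 0, 0, 0); (0, 0, 0, 1))


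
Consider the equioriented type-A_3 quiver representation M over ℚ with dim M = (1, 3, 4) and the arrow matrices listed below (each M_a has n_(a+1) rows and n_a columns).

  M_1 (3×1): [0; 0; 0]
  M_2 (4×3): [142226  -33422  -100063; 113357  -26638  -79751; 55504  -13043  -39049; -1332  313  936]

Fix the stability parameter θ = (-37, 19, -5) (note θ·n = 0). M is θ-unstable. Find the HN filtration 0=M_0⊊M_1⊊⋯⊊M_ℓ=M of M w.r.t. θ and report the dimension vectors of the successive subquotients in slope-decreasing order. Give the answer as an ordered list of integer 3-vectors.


Barcode: M ≅ I[1,1], I[2,3]^3, I[3,3]. HN layers by μ_θ (3 steps, strictly decreasing):
  μ^(1)=7; μ^(2)=-5; μ^(3)=-37

((0, 3, 3); (0, 0, 1); (1, 0, 0))


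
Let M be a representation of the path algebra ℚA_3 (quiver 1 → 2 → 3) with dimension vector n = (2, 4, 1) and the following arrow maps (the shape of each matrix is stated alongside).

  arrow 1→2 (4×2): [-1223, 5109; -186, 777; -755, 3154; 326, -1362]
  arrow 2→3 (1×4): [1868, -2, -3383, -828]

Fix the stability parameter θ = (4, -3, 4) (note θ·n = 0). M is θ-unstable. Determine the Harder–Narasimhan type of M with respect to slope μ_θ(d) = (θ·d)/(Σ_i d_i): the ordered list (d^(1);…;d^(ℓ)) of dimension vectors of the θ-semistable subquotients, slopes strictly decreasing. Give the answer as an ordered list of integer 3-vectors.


Barcode: M ≅ I[1,2], I[1,3], I[2,2]^2. HN layers by μ_θ (3 steps, strictly decreasing):
  μ^(1)=4; μ^(2)=1/2; μ^(3)=-3

((0, 0, 1); (2, 2, 0); (0, 2, 0))


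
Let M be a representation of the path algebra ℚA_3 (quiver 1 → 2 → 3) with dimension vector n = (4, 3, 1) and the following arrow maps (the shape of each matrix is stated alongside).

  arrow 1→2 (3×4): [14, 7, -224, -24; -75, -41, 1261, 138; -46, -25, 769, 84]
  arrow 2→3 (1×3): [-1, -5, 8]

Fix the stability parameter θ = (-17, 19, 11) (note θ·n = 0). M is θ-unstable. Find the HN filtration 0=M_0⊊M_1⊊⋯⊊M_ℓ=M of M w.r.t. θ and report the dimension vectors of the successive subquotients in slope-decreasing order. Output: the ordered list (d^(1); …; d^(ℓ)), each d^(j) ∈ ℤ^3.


Via rank(M_{q-1}∘⋯∘M_p): M ≅ I[1,1], I[1,2]^2, I[1,3].
μ_θ-semistable layers: μ^(1)=19; μ^(2)=15; μ^(3)=-17

((0, 2, 0); (0, 1, 1); (4, 0, 0))


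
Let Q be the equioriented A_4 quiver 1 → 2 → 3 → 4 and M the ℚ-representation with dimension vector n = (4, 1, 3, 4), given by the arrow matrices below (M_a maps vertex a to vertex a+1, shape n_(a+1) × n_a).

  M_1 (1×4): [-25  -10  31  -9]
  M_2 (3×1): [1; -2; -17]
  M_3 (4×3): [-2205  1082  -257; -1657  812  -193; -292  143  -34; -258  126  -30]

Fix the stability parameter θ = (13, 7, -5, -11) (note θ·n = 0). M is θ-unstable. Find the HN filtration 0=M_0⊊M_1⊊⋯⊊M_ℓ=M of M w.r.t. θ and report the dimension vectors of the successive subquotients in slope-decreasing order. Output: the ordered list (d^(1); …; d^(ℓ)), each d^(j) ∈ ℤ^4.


Interval decomposition of M: I[1,1]^3, I[1,3], I[3,4]^2, I[4,4]^2.
HN type (ℓ=4): μ^(1)=13; μ^(2)=5; μ^(3)=-8; μ^(4)=-11

((3, 0, 0, 0); (1, 1, 1, 0); (0, 0, 2, 2); (0, 0, 0, 2))


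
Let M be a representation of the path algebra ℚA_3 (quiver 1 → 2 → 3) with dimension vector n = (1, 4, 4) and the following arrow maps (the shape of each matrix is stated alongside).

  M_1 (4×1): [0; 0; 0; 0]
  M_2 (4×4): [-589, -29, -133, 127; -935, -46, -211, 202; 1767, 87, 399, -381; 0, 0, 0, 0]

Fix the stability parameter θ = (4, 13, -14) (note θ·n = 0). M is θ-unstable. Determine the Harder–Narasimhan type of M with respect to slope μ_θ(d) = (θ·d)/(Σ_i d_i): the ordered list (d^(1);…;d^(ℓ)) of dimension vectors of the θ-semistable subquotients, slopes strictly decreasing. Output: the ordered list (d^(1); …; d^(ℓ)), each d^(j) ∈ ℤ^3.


Barcode: M ≅ I[1,1], I[2,2]^2, I[2,3]^2, I[3,3]^2. HN layers by μ_θ (4 steps, strictly decreasing):
  μ^(1)=13; μ^(2)=4; μ^(3)=-1/2; μ^(4)=-14

((0, 2, 0); (1, 0, 0); (0, 2, 2); (0, 0, 2))


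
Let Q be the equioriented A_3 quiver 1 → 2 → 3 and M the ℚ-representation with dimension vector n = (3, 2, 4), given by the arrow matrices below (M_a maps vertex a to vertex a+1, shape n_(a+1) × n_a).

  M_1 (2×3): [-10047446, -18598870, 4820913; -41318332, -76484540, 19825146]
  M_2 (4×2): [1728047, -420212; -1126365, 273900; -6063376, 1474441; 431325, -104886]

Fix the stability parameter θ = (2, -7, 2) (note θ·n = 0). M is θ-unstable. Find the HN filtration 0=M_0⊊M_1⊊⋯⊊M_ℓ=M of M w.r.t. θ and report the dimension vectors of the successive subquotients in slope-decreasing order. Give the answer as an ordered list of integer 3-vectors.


Via rank(M_{q-1}∘⋯∘M_p): M ≅ I[1,1]^2, I[1,3], I[2,3], I[3,3]^2.
μ_θ-semistable layers: μ^(1)=2; μ^(2)=-5/2; μ^(3)=-7

((2, 0, 4); (1, 1, 0); (0, 1, 0))


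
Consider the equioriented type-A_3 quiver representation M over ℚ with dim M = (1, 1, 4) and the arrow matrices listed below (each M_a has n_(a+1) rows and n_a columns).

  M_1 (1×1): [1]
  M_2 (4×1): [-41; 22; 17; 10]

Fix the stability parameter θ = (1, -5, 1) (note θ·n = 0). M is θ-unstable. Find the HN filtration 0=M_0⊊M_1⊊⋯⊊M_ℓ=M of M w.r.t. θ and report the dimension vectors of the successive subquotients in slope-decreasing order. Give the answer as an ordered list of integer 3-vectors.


Interval decomposition of M: I[1,3], I[3,3]^3.
HN type (ℓ=2): μ^(1)=1; μ^(2)=-2

((0, 0, 4); (1, 1, 0))


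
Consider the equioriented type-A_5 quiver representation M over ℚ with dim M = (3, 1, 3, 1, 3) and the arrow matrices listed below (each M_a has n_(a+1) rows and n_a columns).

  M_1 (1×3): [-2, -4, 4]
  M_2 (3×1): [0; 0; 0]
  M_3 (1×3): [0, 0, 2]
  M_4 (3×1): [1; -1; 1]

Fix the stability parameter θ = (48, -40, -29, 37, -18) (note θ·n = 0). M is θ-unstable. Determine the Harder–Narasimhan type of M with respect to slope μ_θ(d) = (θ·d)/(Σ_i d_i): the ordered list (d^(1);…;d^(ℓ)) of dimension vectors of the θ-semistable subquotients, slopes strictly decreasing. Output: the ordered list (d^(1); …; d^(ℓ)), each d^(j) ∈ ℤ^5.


Via rank(M_{q-1}∘⋯∘M_p): M ≅ I[1,1]^2, I[1,2], I[3,3]^2, I[3,5], I[5,5]^2.
μ_θ-semistable layers: μ^(1)=48; μ^(2)=19/2; μ^(3)=4; μ^(4)=-18; μ^(5)=-29

((2, 0, 0, 0, 0); (0, 0, 0, 1, 1); (1, 1, 0, 0, 0); (0, 0, 0, 0, 2); (0, 0, 3, 0, 0))


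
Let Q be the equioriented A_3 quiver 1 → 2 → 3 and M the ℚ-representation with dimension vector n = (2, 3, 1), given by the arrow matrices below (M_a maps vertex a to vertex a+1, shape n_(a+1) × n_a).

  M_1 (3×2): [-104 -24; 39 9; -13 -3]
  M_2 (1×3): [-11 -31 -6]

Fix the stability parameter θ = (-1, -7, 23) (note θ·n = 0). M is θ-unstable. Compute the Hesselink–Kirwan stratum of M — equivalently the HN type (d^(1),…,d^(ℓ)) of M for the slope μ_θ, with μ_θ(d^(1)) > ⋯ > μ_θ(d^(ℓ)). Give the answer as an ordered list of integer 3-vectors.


Barcode: M ≅ I[1,1], I[1,3], I[2,2]^2. HN layers by μ_θ (4 steps, strictly decreasing):
  μ^(1)=23; μ^(2)=-1; μ^(3)=-4; μ^(4)=-7

((0, 0, 1); (1, 0, 0); (1, 1, 0); (0, 2, 0))


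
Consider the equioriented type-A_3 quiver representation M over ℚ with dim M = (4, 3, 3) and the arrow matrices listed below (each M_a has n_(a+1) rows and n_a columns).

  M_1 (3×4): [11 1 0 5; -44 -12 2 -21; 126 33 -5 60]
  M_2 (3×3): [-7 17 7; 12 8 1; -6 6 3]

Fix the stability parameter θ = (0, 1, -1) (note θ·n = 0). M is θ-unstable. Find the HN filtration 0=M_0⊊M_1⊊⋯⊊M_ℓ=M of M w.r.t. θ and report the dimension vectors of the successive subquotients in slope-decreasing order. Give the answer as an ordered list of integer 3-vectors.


Barcode: M ≅ I[1,1], I[1,2], I[1,3]^2, I[3,3]. HN layers by μ_θ (3 steps, strictly decreasing):
  μ^(1)=1; μ^(2)=0; μ^(3)=-1

((0, 1, 0); (4, 2, 2); (0, 0, 1))


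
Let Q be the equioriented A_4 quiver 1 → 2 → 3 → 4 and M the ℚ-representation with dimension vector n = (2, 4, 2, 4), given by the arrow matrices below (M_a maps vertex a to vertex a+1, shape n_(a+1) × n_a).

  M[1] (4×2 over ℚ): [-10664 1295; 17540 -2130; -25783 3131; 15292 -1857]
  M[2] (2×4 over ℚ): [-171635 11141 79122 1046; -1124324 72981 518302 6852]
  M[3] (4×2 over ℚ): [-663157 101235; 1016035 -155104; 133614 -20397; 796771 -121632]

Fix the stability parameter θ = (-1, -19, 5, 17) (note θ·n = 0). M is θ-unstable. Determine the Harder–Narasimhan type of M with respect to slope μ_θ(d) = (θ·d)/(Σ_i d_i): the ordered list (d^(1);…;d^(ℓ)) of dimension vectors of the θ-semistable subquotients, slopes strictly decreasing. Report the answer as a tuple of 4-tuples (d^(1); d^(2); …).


Via rank(M_{q-1}∘⋯∘M_p): M ≅ I[1,4]^2, I[2,2]^2, I[4,4]^2.
μ_θ-semistable layers: μ^(1)=17; μ^(2)=5; μ^(3)=-10; μ^(4)=-19

((0, 0, 0, 4); (0, 0, 2, 0); (2, 2, 0, 0); (0, 2, 0, 0))


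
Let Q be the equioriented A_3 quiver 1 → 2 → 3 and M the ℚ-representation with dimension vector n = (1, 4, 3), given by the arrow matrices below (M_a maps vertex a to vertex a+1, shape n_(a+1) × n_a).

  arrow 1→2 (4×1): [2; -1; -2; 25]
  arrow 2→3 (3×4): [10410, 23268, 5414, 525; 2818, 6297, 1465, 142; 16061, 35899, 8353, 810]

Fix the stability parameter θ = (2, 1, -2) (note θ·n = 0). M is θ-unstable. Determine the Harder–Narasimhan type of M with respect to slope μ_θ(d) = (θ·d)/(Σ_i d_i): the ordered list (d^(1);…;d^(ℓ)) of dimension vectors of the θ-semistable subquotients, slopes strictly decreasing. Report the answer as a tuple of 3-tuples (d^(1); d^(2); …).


Barcode: M ≅ I[1,3], I[2,2], I[2,3]^2. HN layers by μ_θ (3 steps, strictly decreasing):
  μ^(1)=1; μ^(2)=1/3; μ^(3)=-1/2

((0, 1, 0); (1, 1, 1); (0, 2, 2))


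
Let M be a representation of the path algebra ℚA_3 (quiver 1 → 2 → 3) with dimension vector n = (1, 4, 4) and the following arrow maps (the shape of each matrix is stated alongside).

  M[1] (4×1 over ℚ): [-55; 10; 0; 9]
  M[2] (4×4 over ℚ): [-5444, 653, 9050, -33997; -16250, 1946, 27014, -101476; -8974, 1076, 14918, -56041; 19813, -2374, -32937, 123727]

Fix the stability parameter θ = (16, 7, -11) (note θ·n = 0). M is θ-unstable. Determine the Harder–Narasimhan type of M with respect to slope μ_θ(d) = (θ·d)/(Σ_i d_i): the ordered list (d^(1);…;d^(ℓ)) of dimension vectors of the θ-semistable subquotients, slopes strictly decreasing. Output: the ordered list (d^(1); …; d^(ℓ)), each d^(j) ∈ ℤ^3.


Via rank(M_{q-1}∘⋯∘M_p): M ≅ I[1,3], I[2,2], I[2,3]^2, I[3,3].
μ_θ-semistable layers: μ^(1)=7; μ^(2)=4; μ^(3)=-2; μ^(4)=-11

((0, 1, 0); (1, 1, 1); (0, 2, 2); (0, 0, 1))


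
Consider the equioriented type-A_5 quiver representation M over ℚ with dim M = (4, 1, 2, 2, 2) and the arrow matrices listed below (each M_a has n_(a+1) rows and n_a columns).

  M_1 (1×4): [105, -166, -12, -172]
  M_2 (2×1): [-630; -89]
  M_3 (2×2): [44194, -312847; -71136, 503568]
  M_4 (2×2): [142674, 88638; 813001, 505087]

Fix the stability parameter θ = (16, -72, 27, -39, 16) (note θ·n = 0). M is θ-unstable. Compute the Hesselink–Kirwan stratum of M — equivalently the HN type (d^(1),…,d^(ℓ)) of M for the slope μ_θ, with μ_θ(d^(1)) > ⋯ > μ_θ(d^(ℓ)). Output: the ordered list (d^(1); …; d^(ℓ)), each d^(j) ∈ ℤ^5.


Interval decomposition of M: I[1,1]^3, I[1,5], I[3,3], I[4,4], I[5,5].
HN type (ℓ=5): μ^(1)=27; μ^(2)=16; μ^(3)=-6; μ^(4)=-28; μ^(5)=-39

((0, 0, 1, 0, 0); (3, 0, 0, 0, 2); (0, 0, 1, 1, 0); (1, 1, 0, 0, 0); (0, 0, 0, 1, 0))


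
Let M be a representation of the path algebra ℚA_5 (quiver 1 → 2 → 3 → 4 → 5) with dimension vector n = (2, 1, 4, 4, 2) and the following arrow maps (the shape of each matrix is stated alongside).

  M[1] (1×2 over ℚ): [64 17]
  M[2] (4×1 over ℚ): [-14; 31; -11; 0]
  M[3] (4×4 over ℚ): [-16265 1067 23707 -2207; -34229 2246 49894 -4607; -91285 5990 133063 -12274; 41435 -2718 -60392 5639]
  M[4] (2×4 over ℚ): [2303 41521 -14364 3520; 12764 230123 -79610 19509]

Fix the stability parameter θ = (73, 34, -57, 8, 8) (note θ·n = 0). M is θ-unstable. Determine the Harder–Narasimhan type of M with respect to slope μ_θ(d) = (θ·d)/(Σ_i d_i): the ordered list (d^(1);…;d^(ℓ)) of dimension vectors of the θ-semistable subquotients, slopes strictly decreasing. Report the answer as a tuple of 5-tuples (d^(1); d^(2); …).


Barcode: M ≅ I[1,1], I[1,4], I[3,4], I[3,5]^2. HN layers by μ_θ (4 steps, strictly decreasing):
  μ^(1)=73; μ^(2)=29/2; μ^(3)=8; μ^(4)=-57

((1, 0, 0, 0, 0); (1, 1, 1, 1, 0); (0, 0, 0, 3, 2); (0, 0, 3, 0, 0))


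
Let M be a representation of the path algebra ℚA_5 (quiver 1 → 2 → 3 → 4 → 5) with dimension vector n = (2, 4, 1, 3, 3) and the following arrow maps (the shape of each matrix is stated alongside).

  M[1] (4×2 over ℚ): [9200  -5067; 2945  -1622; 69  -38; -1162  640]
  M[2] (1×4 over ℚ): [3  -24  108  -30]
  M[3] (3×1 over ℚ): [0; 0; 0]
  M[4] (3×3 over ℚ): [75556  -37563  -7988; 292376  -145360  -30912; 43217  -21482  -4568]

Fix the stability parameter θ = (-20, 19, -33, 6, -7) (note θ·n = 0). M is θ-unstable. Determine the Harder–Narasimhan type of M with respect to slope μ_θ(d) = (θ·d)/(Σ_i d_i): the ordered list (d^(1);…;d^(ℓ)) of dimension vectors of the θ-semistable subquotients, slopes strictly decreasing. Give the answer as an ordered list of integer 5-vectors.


Barcode: M ≅ I[1,2], I[1,3], I[2,2]^2, I[4,4], I[4,5]^2, I[5,5]. HN layers by μ_θ (5 steps, strictly decreasing):
  μ^(1)=19; μ^(2)=6; μ^(3)=-1/2; μ^(4)=-7; μ^(5)=-20

((0, 3, 0, 0, 0); (0, 0, 0, 1, 0); (0, 0, 0, 2, 2); (0, 1, 1, 0, 1); (2, 0, 0, 0, 0))


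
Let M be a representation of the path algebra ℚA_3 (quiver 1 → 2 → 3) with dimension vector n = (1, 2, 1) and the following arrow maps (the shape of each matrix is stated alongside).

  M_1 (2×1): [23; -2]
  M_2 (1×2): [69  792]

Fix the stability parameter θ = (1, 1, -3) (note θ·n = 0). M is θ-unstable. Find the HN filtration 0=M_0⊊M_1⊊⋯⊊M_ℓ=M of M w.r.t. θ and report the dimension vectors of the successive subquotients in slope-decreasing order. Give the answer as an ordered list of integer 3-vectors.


Interval decomposition of M: I[1,3], I[2,2].
HN type (ℓ=2): μ^(1)=1; μ^(2)=-1/3

((0, 1, 0); (1, 1, 1))


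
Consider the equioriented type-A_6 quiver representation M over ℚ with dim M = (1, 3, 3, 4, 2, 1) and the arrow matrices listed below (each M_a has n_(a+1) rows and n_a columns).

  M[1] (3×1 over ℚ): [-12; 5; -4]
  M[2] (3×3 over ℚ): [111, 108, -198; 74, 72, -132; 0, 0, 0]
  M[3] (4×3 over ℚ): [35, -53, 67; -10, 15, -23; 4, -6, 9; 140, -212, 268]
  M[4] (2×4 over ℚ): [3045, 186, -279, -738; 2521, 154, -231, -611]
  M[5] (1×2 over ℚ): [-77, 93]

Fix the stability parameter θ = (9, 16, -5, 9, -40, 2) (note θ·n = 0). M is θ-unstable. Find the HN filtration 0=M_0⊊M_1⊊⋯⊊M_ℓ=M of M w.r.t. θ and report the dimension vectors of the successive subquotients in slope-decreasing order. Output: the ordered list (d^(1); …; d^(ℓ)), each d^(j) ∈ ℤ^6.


Via rank(M_{q-1}∘⋯∘M_p): M ≅ I[1,2], I[2,2], I[2,5], I[3,4]^2, I[4,6].
μ_θ-semistable layers: μ^(1)=16; μ^(2)=9; μ^(3)=2; μ^(4)=-5; μ^(5)=-31/2

((0, 2, 0, 0, 0, 0); (1, 0, 0, 2, 0, 0); (0, 0, 0, 0, 0, 1); (0, 1, 3, 1, 1, 0); (0, 0, 0, 1, 1, 0))


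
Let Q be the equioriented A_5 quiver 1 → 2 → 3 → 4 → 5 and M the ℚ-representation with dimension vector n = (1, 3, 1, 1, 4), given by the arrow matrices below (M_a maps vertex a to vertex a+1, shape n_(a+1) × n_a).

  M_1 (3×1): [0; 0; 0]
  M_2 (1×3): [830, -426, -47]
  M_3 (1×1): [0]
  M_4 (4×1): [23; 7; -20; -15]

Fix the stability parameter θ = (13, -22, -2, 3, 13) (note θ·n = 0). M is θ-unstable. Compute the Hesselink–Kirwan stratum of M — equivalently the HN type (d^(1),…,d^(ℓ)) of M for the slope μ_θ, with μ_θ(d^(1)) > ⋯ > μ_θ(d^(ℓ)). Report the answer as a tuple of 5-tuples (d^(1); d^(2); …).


Interval decomposition of M: I[1,1], I[2,2]^2, I[2,3], I[4,5], I[5,5]^3.
HN type (ℓ=4): μ^(1)=13; μ^(2)=3; μ^(3)=-2; μ^(4)=-22

((1, 0, 0, 0, 4); (0, 0, 0, 1, 0); (0, 0, 1, 0, 0); (0, 3, 0, 0, 0))


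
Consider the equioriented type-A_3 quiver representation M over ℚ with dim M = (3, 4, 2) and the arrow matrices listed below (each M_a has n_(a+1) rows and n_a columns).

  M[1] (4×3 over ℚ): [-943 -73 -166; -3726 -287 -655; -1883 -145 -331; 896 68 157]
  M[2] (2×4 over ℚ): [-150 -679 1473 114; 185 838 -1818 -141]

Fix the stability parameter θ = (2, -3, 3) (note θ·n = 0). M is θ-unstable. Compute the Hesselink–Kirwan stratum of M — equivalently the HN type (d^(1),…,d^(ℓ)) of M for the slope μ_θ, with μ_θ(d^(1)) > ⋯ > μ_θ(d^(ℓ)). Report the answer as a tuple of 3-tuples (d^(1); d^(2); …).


Via rank(M_{q-1}∘⋯∘M_p): M ≅ I[1,2], I[1,3]^2, I[2,2].
μ_θ-semistable layers: μ^(1)=3; μ^(2)=-1/2; μ^(3)=-3

((0, 0, 2); (3, 3, 0); (0, 1, 0))


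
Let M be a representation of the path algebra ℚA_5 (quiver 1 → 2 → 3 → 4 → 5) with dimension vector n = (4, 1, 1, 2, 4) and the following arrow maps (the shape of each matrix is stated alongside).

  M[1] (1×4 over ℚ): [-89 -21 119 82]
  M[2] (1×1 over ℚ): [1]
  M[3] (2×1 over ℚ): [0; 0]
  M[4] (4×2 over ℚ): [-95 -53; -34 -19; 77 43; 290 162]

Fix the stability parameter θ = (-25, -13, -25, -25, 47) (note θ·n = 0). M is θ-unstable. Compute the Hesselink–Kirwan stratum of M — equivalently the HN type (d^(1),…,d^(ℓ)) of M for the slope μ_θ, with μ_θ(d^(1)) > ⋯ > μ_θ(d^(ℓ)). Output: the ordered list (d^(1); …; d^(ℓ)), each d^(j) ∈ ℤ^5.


Barcode: M ≅ I[1,1]^3, I[1,3], I[4,5]^2, I[5,5]^2. HN layers by μ_θ (3 steps, strictly decreasing):
  μ^(1)=47; μ^(2)=-19; μ^(3)=-25

((0, 0, 0, 0, 4); (0, 1, 1, 0, 0); (4, 0, 0, 2, 0))


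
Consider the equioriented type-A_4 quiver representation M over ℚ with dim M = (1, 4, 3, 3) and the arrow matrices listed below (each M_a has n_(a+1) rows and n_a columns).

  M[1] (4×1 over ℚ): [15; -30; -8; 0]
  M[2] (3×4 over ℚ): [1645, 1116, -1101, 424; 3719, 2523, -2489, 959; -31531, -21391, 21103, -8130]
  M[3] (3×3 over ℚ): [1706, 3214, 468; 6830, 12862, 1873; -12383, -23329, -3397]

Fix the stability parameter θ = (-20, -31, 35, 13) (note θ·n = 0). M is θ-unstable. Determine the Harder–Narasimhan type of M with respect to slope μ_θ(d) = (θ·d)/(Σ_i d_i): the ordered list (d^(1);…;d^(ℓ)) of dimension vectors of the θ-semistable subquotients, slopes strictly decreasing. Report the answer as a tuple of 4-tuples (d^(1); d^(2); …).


Barcode: M ≅ I[1,4], I[2,2], I[2,3], I[2,4], I[4,4]. HN layers by μ_θ (5 steps, strictly decreasing):
  μ^(1)=35; μ^(2)=24; μ^(3)=13; μ^(4)=-51/2; μ^(5)=-31

((0, 0, 1, 0); (0, 0, 2, 2); (0, 0, 0, 1); (1, 1, 0, 0); (0, 3, 0, 0))
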